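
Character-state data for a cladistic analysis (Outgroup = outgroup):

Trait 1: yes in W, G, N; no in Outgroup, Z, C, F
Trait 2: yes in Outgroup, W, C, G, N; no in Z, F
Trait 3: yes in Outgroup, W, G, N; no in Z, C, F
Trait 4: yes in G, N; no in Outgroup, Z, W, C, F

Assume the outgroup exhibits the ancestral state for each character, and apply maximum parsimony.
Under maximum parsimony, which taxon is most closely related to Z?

Character polarity is set by the outgroup: the derived state is whichever differs from the outgroup's state, so for Trait 2, Trait 3 the derived state is 'no', and for the remaining characters it is 'yes'.
Only G, N, and W show the derived state 'yes' for Trait 1, supporting them as a clade.
Trait 2 (derived state 'no') is shared by F and Z — a synapomorphy uniting that clade.
Trait 3: derived state 'no' in C, F, and Z only — synapomorphy for {C, F, Z}.
Only G and N show the derived state 'yes' for Trait 4, supporting them as a clade.
Most parsimonious ingroup topology: (((Z,F),C),(W,(G,N))).
Z and F form a cherry on this tree, so they are sister taxa.

F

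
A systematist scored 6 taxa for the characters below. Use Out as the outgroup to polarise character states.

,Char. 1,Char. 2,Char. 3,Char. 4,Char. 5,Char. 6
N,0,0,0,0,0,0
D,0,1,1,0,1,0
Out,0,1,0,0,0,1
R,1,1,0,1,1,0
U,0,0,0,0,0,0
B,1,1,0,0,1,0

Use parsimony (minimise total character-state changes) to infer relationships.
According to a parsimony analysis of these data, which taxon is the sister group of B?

R

Character polarity is set by the outgroup: the derived state is whichever differs from the outgroup's state, so for Char. 2, Char. 6 the derived state is '0', and for the remaining characters it is '1'.
Char. 1: derived state '1' in B and R only — synapomorphy for {B, R}.
Char. 2 (derived state '0') is shared by N and U — a synapomorphy uniting that clade.
Char. 3 (derived state '1') is unique to D (autapomorphy; uninformative for grouping).
Char. 4 (derived state '1') is unique to R (autapomorphy; uninformative for grouping).
Only B, D, and R show the derived state '1' for Char. 5, supporting them as a clade.
Char. 6 (derived state '0') is shared by all ingroup taxa — unites the whole ingroup.
Most parsimonious ingroup topology: ((U,N),((R,B),D)).
B and R form a cherry on this tree, so they are sister taxa.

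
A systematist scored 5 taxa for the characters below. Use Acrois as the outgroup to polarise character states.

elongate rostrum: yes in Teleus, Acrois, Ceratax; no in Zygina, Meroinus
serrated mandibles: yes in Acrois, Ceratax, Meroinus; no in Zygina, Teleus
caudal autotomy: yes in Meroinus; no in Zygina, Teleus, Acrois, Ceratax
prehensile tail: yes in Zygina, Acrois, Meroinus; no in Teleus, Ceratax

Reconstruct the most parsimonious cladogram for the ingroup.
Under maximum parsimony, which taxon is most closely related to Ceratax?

Character polarity is set by the outgroup: the derived state is whichever differs from the outgroup's state, so for elongate rostrum, serrated mandibles, prehensile tail the derived state is 'no', and for the remaining characters it is 'yes'.
Only Meroinus and Zygina show the derived state 'no' for elongate rostrum, supporting them as a clade.
serrated mandibles groups Teleus and Zygina, which is incompatible with the clades supported by the remaining characters; treating it as convergent (homoplasy) costs fewer steps than any alternative tree.
caudal autotomy: derived state 'yes' in Meroinus only — an autapomorphy, so it tells us nothing about relationships among taxa.
prehensile tail: derived state 'no' in Ceratax and Teleus only — synapomorphy for {Ceratax, Teleus}.
Most parsimonious ingroup topology: ((Zygina,Meroinus),(Teleus,Ceratax)).
Ceratax and Teleus form a cherry on this tree, so they are sister taxa.

Teleus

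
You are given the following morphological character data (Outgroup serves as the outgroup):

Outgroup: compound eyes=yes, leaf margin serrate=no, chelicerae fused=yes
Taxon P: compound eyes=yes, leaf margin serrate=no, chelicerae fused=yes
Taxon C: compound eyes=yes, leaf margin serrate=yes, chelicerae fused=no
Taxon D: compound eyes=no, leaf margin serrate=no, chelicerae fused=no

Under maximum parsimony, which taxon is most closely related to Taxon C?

Character polarity is set by the outgroup: the derived state is whichever differs from the outgroup's state, so for compound eyes, chelicerae fused the derived state is 'no', and for the remaining characters it is 'yes'.
compound eyes (derived state 'no') is unique to Taxon D (autapomorphy; uninformative for grouping).
leaf margin serrate: derived state 'yes' in Taxon C only — an autapomorphy, so it tells us nothing about relationships among taxa.
Only Taxon C and Taxon D show the derived state 'no' for chelicerae fused, supporting them as a clade.
Most parsimonious ingroup topology: (Taxon P,(Taxon C,Taxon D)).
Taxon C and Taxon D form a cherry on this tree, so they are sister taxa.

Taxon D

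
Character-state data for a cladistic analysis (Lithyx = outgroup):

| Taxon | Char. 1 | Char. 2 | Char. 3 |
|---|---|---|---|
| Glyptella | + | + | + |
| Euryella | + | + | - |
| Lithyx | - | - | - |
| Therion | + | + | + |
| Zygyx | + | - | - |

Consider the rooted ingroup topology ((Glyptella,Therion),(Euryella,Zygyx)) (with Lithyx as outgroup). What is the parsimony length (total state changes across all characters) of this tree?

Map each character onto ((Glyptella,Therion),(Euryella,Zygyx)) (rooted by Lithyx) and count the minimum state changes it requires (Fitch parsimony):
Char. 1: 1; Char. 2: 2; Char. 3: 1.
Total tree length = 4.

4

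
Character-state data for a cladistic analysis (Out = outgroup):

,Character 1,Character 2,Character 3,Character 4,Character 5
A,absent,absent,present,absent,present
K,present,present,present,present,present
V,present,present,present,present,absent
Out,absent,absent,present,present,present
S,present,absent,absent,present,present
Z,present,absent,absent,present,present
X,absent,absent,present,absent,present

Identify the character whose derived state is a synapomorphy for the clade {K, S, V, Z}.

Character polarity is set by the outgroup: the derived state is whichever differs from the outgroup's state, so for Character 3, Character 4, Character 5 the derived state is 'absent', and for the remaining characters it is 'present'.
Only K, S, V, and Z show the derived state 'present' for Character 1, supporting them as a clade.
Character 2: derived state 'present' in K and V only — synapomorphy for {K, V}.
Only S and Z show the derived state 'absent' for Character 3, supporting them as a clade.
Only A and X show the derived state 'absent' for Character 4, supporting them as a clade.
Character 5 (derived state 'absent') is unique to V (autapomorphy; uninformative for grouping).
Most parsimonious ingroup topology: (((V,K),(S,Z)),(X,A)).
The clade {K, S, V, Z} is supported by Character 1: its derived state 'present' occurs in exactly those taxa and in no other taxon (including the outgroup).

Character 1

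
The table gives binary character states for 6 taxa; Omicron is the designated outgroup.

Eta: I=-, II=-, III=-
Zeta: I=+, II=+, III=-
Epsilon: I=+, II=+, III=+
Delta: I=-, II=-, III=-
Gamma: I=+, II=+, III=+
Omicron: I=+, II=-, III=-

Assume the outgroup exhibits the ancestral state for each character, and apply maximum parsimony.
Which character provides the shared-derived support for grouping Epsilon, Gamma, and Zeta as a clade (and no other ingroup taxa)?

II

Character polarity is set by the outgroup: the derived state is whichever differs from the outgroup's state, so for I the derived state is '-', and for the remaining characters it is '+'.
I (derived state '-') is shared by Delta and Eta — a synapomorphy uniting that clade.
II: derived state '+' in Epsilon, Gamma, and Zeta only — synapomorphy for {Epsilon, Gamma, Zeta}.
Only Epsilon and Gamma show the derived state '+' for III, supporting them as a clade.
Most parsimonious ingroup topology: ((Eta,Delta),(Zeta,(Gamma,Epsilon))).
The clade {Epsilon, Gamma, Zeta} is supported by II: its derived state '+' occurs in exactly those taxa and in no other taxon (including the outgroup).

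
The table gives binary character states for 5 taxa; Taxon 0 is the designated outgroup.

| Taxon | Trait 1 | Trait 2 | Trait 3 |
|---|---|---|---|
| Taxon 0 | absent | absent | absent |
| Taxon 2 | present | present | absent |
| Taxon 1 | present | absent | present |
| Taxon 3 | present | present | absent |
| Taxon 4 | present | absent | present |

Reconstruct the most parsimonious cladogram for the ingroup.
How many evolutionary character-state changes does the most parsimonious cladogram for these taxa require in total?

3

The outgroup has state 'absent' for every character, so 'present' is the derived state throughout.
All ingroup taxa share the derived state 'present' for Trait 1; it defines the ingroup but does not resolve relationships within it.
Trait 2 (derived state 'present') is shared by Taxon 2 and Taxon 3 — a synapomorphy uniting that clade.
Trait 3: derived state 'present' in Taxon 1 and Taxon 4 only — synapomorphy for {Taxon 1, Taxon 4}.
Most parsimonious ingroup topology: ((Taxon 2,Taxon 3),(Taxon 4,Taxon 1)).
Changes per character on this tree: Trait 1: 1; Trait 2: 1; Trait 3: 1.
Total = 3.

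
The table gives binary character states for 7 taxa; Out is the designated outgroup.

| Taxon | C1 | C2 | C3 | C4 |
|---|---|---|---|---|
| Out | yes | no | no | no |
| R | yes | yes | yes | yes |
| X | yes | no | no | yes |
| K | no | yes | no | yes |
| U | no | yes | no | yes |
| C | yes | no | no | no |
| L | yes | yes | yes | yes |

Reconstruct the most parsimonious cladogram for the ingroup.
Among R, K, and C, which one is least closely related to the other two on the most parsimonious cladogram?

C

Character polarity is set by the outgroup: the derived state is whichever differs from the outgroup's state, so for C1 the derived state is 'no', and for the remaining characters it is 'yes'.
C1 (derived state 'no') is shared by K and U — a synapomorphy uniting that clade.
C2: derived state 'yes' in K, L, R, and U only — synapomorphy for {K, L, R, U}.
C3 (derived state 'yes') is shared by L and R — a synapomorphy uniting that clade.
Only K, L, R, U, and X show the derived state 'yes' for C4, supporting them as a clade.
Most parsimonious ingroup topology: ((((R,L),(K,U)),X),C).
K and R share a more recent common ancestor with each other than either does with C, so C is the least closely related of the three.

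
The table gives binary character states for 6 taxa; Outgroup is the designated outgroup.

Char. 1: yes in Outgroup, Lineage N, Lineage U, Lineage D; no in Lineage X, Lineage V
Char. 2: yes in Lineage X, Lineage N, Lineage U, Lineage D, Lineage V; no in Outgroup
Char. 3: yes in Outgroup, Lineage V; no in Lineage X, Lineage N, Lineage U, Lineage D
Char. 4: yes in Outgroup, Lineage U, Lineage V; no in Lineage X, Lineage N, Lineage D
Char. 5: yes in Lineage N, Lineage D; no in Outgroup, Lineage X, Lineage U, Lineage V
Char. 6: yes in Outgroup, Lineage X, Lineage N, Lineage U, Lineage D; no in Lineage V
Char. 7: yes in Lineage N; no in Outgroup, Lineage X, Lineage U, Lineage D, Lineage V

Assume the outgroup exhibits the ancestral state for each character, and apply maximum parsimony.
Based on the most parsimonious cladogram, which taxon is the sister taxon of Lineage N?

Character polarity is set by the outgroup: the derived state is whichever differs from the outgroup's state, so for Char. 1, Char. 3, Char. 4, Char. 6 the derived state is 'no', and for the remaining characters it is 'yes'.
Char. 1 (state 'no') occurs in Lineage V and Lineage X but conflicts with the nesting implied by the other characters — most parsimoniously interpreted as homoplasy.
All ingroup taxa share the derived state 'yes' for Char. 2; it defines the ingroup but does not resolve relationships within it.
Char. 3 (derived state 'no') is shared by Lineage D, Lineage N, Lineage U, and Lineage X — a synapomorphy uniting that clade.
Char. 4: derived state 'no' in Lineage D, Lineage N, and Lineage X only — synapomorphy for {Lineage D, Lineage N, Lineage X}.
Only Lineage D and Lineage N show the derived state 'yes' for Char. 5, supporting them as a clade.
Char. 6 (derived state 'no') is unique to Lineage V (autapomorphy; uninformative for grouping).
Char. 7: derived state 'yes' in Lineage N only — an autapomorphy, so it tells us nothing about relationships among taxa.
Most parsimonious ingroup topology: (((Lineage X,(Lineage N,Lineage D)),Lineage U),Lineage V).
Lineage N and Lineage D form a cherry on this tree, so they are sister taxa.

Lineage D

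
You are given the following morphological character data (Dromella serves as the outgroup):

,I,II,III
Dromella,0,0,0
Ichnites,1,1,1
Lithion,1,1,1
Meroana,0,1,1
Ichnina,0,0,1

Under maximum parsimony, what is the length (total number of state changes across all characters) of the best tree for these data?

3

The outgroup has state '0' for every character, so '1' is the derived state throughout.
Only Ichnites and Lithion show the derived state '1' for I, supporting them as a clade.
II (derived state '1') is shared by Ichnites, Lithion, and Meroana — a synapomorphy uniting that clade.
All ingroup taxa share the derived state '1' for III; it defines the ingroup but does not resolve relationships within it.
Most parsimonious ingroup topology: (((Ichnites,Lithion),Meroana),Ichnina).
Changes per character on this tree: I: 1; II: 1; III: 1.
Total = 3.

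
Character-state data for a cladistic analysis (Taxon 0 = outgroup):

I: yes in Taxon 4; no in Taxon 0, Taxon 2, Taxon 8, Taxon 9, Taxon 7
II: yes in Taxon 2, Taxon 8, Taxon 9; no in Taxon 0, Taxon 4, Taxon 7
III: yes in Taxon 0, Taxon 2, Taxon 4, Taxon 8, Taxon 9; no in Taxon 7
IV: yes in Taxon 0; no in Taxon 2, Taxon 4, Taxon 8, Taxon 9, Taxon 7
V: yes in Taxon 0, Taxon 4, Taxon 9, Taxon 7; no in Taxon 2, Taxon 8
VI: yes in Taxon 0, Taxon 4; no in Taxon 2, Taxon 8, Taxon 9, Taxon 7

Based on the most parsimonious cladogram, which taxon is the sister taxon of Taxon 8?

Taxon 2

Character polarity is set by the outgroup: the derived state is whichever differs from the outgroup's state, so for III, IV, V, VI the derived state is 'no', and for the remaining characters it is 'yes'.
I: derived state 'yes' in Taxon 4 only — an autapomorphy, so it tells us nothing about relationships among taxa.
II: derived state 'yes' in Taxon 2, Taxon 8, and Taxon 9 only — synapomorphy for {Taxon 2, Taxon 8, Taxon 9}.
III (derived state 'no') is unique to Taxon 7 (autapomorphy; uninformative for grouping).
IV (derived state 'no') is shared by all ingroup taxa — unites the whole ingroup.
V: derived state 'no' in Taxon 2 and Taxon 8 only — synapomorphy for {Taxon 2, Taxon 8}.
VI: derived state 'no' in Taxon 2, Taxon 7, Taxon 8, and Taxon 9 only — synapomorphy for {Taxon 2, Taxon 7, Taxon 8, Taxon 9}.
Most parsimonious ingroup topology: ((((Taxon 2,Taxon 8),Taxon 9),Taxon 7),Taxon 4).
Taxon 8 and Taxon 2 form a cherry on this tree, so they are sister taxa.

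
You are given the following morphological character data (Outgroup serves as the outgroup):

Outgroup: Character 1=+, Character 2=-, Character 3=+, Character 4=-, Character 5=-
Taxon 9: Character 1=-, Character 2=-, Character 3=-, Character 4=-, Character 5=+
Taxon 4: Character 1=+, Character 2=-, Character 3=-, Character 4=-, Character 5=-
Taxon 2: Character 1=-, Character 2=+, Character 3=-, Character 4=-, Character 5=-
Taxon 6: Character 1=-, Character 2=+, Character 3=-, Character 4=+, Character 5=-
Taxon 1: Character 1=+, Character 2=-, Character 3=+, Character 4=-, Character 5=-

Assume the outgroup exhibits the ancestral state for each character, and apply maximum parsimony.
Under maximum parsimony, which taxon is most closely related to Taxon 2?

Taxon 6

Character polarity is set by the outgroup: the derived state is whichever differs from the outgroup's state, so for Character 1, Character 3 the derived state is '-', and for the remaining characters it is '+'.
Only Taxon 2, Taxon 6, and Taxon 9 show the derived state '-' for Character 1, supporting them as a clade.
Only Taxon 2 and Taxon 6 show the derived state '+' for Character 2, supporting them as a clade.
Character 3: derived state '-' in Taxon 2, Taxon 4, Taxon 6, and Taxon 9 only — synapomorphy for {Taxon 2, Taxon 4, Taxon 6, Taxon 9}.
Character 4: derived state '+' in Taxon 6 only — an autapomorphy, so it tells us nothing about relationships among taxa.
Character 5: derived state '+' in Taxon 9 only — an autapomorphy, so it tells us nothing about relationships among taxa.
Most parsimonious ingroup topology: (((Taxon 9,(Taxon 2,Taxon 6)),Taxon 4),Taxon 1).
Taxon 2 and Taxon 6 form a cherry on this tree, so they are sister taxa.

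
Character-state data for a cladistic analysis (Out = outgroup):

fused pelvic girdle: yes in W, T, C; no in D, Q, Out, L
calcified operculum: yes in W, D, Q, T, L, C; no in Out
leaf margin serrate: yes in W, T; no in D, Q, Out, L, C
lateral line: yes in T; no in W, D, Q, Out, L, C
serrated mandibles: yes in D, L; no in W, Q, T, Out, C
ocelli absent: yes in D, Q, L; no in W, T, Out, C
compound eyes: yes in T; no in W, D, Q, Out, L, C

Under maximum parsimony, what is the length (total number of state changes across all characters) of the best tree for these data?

7

The outgroup has state 'no' for every character, so 'yes' is the derived state throughout.
Only C, T, and W show the derived state 'yes' for fused pelvic girdle, supporting them as a clade.
All ingroup taxa share the derived state 'yes' for calcified operculum; it defines the ingroup but does not resolve relationships within it.
Only T and W show the derived state 'yes' for leaf margin serrate, supporting them as a clade.
lateral line (derived state 'yes') is unique to T (autapomorphy; uninformative for grouping).
Only D and L show the derived state 'yes' for serrated mandibles, supporting them as a clade.
ocelli absent: derived state 'yes' in D, L, and Q only — synapomorphy for {D, L, Q}.
compound eyes (derived state 'yes') is unique to T (autapomorphy; uninformative for grouping).
Most parsimonious ingroup topology: (((T,W),C),((L,D),Q)).
Changes per character on this tree: fused pelvic girdle: 1; calcified operculum: 1; leaf margin serrate: 1; lateral line: 1; serrated mandibles: 1; ocelli absent: 1; compound eyes: 1.
Total = 7.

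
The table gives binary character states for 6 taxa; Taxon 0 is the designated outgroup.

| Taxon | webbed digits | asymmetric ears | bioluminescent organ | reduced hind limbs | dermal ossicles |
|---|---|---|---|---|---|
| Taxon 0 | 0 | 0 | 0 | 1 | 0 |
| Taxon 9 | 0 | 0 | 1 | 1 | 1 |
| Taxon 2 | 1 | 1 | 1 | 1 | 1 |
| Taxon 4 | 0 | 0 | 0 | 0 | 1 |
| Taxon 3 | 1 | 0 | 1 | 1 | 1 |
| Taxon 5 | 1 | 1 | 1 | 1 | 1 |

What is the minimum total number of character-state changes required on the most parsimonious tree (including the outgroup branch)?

5

Character polarity is set by the outgroup: the derived state is whichever differs from the outgroup's state, so for reduced hind limbs the derived state is '0', and for the remaining characters it is '1'.
webbed digits: derived state '1' in Taxon 2, Taxon 3, and Taxon 5 only — synapomorphy for {Taxon 2, Taxon 3, Taxon 5}.
asymmetric ears: derived state '1' in Taxon 2 and Taxon 5 only — synapomorphy for {Taxon 2, Taxon 5}.
bioluminescent organ (derived state '1') is shared by Taxon 2, Taxon 3, Taxon 5, and Taxon 9 — a synapomorphy uniting that clade.
reduced hind limbs: derived state '0' in Taxon 4 only — an autapomorphy, so it tells us nothing about relationships among taxa.
dermal ossicles (derived state '1') is shared by all ingroup taxa — unites the whole ingroup.
Most parsimonious ingroup topology: ((Taxon 9,((Taxon 2,Taxon 5),Taxon 3)),Taxon 4).
Changes per character on this tree: webbed digits: 1; asymmetric ears: 1; bioluminescent organ: 1; reduced hind limbs: 1; dermal ossicles: 1.
Total = 5.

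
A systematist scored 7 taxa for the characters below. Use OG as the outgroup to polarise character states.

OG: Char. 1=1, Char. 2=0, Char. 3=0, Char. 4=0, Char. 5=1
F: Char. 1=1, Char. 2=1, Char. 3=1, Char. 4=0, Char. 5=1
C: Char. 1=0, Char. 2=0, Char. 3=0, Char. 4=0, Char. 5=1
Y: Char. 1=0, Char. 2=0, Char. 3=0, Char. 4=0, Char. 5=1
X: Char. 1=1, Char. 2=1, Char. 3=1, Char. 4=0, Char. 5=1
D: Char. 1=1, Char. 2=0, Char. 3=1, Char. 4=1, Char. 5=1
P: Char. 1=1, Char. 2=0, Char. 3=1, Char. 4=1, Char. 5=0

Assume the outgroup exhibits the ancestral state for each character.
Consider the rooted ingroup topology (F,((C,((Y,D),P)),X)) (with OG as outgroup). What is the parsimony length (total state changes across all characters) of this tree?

Map each character onto (F,((C,((Y,D),P)),X)) (rooted by OG) and count the minimum state changes it requires (Fitch parsimony):
Char. 1: 2; Char. 2: 2; Char. 3: 3; Char. 4: 2; Char. 5: 1.
Total tree length = 10.

10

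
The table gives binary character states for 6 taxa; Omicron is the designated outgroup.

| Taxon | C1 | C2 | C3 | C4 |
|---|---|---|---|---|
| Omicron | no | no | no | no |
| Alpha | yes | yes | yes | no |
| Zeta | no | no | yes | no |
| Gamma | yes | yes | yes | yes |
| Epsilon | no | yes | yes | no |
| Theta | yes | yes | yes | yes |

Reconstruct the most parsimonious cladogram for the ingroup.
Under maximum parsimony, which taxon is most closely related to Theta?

The outgroup has state 'no' for every character, so 'yes' is the derived state throughout.
C1: derived state 'yes' in Alpha, Gamma, and Theta only — synapomorphy for {Alpha, Gamma, Theta}.
C2: derived state 'yes' in Alpha, Epsilon, Gamma, and Theta only — synapomorphy for {Alpha, Epsilon, Gamma, Theta}.
C3 (derived state 'yes') is shared by all ingroup taxa — unites the whole ingroup.
C4 (derived state 'yes') is shared by Gamma and Theta — a synapomorphy uniting that clade.
Most parsimonious ingroup topology: (((Alpha,(Gamma,Theta)),Epsilon),Zeta).
Theta and Gamma form a cherry on this tree, so they are sister taxa.

Gamma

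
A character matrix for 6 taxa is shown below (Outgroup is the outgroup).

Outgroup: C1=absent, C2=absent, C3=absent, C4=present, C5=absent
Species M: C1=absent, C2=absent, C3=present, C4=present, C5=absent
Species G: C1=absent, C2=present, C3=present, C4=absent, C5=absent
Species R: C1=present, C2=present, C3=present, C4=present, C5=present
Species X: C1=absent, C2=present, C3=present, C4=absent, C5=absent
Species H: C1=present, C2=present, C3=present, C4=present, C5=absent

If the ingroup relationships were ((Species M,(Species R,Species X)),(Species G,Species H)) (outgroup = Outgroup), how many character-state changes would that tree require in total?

Map each character onto ((Species M,(Species R,Species X)),(Species G,Species H)) (rooted by Outgroup) and count the minimum state changes it requires (Fitch parsimony):
C1: 2; C2: 2; C3: 1; C4: 2; C5: 1.
Total tree length = 8.

8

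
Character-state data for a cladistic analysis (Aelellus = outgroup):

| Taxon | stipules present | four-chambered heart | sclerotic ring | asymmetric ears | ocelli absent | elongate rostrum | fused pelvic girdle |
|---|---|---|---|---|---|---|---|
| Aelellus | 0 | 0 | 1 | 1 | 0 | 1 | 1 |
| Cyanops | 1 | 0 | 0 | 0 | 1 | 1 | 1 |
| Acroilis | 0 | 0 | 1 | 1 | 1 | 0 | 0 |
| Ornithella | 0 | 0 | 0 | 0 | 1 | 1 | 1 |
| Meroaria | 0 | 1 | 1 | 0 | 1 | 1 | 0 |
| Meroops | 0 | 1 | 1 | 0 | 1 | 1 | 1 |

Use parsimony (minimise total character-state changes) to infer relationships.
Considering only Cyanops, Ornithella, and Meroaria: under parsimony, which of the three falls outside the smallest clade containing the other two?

Character polarity is set by the outgroup: the derived state is whichever differs from the outgroup's state, so for sclerotic ring, asymmetric ears, elongate rostrum, fused pelvic girdle the derived state is '0', and for the remaining characters it is '1'.
stipules present (derived state '1') is unique to Cyanops (autapomorphy; uninformative for grouping).
four-chambered heart: derived state '1' in Meroaria and Meroops only — synapomorphy for {Meroaria, Meroops}.
sclerotic ring (derived state '0') is shared by Cyanops and Ornithella — a synapomorphy uniting that clade.
asymmetric ears: derived state '0' in Cyanops, Meroaria, Meroops, and Ornithella only — synapomorphy for {Cyanops, Meroaria, Meroops, Ornithella}.
All ingroup taxa share the derived state '1' for ocelli absent; it defines the ingroup but does not resolve relationships within it.
elongate rostrum: derived state '0' in Acroilis only — an autapomorphy, so it tells us nothing about relationships among taxa.
fused pelvic girdle groups Acroilis and Meroaria, which is incompatible with the clades supported by the remaining characters; treating it as convergent (homoplasy) costs fewer steps than any alternative tree.
Most parsimonious ingroup topology: (((Cyanops,Ornithella),(Meroaria,Meroops)),Acroilis).
Ornithella and Cyanops share a more recent common ancestor with each other than either does with Meroaria, so Meroaria is the least closely related of the three.

Meroaria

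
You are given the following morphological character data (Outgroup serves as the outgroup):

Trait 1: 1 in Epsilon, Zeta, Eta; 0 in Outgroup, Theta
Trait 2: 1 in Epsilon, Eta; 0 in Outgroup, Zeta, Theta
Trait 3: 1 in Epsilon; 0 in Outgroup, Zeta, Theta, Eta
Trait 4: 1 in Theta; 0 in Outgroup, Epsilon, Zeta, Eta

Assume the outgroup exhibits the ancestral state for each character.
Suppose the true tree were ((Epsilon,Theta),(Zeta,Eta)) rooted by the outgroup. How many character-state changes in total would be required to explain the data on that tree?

Map each character onto ((Epsilon,Theta),(Zeta,Eta)) (rooted by Outgroup) and count the minimum state changes it requires (Fitch parsimony):
Trait 1: 2; Trait 2: 2; Trait 3: 1; Trait 4: 1.
Total tree length = 6.

6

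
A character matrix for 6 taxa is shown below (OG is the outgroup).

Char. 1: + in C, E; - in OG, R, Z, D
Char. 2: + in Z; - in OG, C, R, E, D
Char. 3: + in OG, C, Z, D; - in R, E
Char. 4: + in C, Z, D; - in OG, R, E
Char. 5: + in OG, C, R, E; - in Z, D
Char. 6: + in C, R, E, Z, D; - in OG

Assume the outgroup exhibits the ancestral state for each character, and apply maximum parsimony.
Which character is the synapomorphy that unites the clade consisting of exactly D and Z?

Char. 5

Character polarity is set by the outgroup: the derived state is whichever differs from the outgroup's state, so for Char. 3, Char. 5 the derived state is '-', and for the remaining characters it is '+'.
Char. 1 groups C and E, which is incompatible with the clades supported by the remaining characters; treating it as convergent (homoplasy) costs fewer steps than any alternative tree.
Char. 2 (derived state '+') is unique to Z (autapomorphy; uninformative for grouping).
Only E and R show the derived state '-' for Char. 3, supporting them as a clade.
Only C, D, and Z show the derived state '+' for Char. 4, supporting them as a clade.
Char. 5: derived state '-' in D and Z only — synapomorphy for {D, Z}.
All ingroup taxa share the derived state '+' for Char. 6; it defines the ingroup but does not resolve relationships within it.
Most parsimonious ingroup topology: ((C,(Z,D)),(R,E)).
The clade {D, Z} is supported by Char. 5: its derived state '-' occurs in exactly those taxa and in no other taxon (including the outgroup).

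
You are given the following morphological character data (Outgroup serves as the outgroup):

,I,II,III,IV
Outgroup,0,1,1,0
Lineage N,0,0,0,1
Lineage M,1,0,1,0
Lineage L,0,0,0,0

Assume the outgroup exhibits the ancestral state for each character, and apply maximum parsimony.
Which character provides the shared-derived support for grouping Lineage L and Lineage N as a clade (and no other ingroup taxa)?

Character polarity is set by the outgroup: the derived state is whichever differs from the outgroup's state, so for II, III the derived state is '0', and for the remaining characters it is '1'.
I (derived state '1') is unique to Lineage M (autapomorphy; uninformative for grouping).
All ingroup taxa share the derived state '0' for II; it defines the ingroup but does not resolve relationships within it.
Only Lineage L and Lineage N show the derived state '0' for III, supporting them as a clade.
IV: derived state '1' in Lineage N only — an autapomorphy, so it tells us nothing about relationships among taxa.
Most parsimonious ingroup topology: ((Lineage N,Lineage L),Lineage M).
The clade {Lineage L, Lineage N} is supported by III: its derived state '0' occurs in exactly those taxa and in no other taxon (including the outgroup).

III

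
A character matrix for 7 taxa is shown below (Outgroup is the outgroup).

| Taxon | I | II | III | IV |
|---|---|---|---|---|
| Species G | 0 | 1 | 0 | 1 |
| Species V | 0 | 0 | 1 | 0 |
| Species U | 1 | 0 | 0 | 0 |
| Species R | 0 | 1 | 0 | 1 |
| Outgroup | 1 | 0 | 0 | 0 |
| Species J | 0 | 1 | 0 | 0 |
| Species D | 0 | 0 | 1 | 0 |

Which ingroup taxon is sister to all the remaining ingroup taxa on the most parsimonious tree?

Character polarity is set by the outgroup: the derived state is whichever differs from the outgroup's state, so for I the derived state is '0', and for the remaining characters it is '1'.
I (derived state '0') is shared by Species D, Species G, Species J, Species R, and Species V — a synapomorphy uniting that clade.
Only Species G, Species J, and Species R show the derived state '1' for II, supporting them as a clade.
III: derived state '1' in Species D and Species V only — synapomorphy for {Species D, Species V}.
IV: derived state '1' in Species G and Species R only — synapomorphy for {Species G, Species R}.
Most parsimonious ingroup topology: (((Species J,(Species G,Species R)),(Species V,Species D)),Species U).
Species U is sister to the clade containing all other ingroup taxa, so it is the earliest-diverging (most basal) ingroup lineage.

Species U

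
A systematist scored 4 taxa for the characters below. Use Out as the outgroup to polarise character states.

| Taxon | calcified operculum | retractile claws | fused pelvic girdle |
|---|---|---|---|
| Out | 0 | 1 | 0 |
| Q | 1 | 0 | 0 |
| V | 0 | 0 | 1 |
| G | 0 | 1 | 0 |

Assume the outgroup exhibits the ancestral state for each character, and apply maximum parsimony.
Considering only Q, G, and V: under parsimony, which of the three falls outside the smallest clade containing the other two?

Character polarity is set by the outgroup: the derived state is whichever differs from the outgroup's state, so for retractile claws the derived state is '0', and for the remaining characters it is '1'.
calcified operculum: derived state '1' in Q only — an autapomorphy, so it tells us nothing about relationships among taxa.
retractile claws: derived state '0' in Q and V only — synapomorphy for {Q, V}.
fused pelvic girdle (derived state '1') is unique to V (autapomorphy; uninformative for grouping).
Most parsimonious ingroup topology: ((Q,V),G).
V and Q share a more recent common ancestor with each other than either does with G, so G is the least closely related of the three.

G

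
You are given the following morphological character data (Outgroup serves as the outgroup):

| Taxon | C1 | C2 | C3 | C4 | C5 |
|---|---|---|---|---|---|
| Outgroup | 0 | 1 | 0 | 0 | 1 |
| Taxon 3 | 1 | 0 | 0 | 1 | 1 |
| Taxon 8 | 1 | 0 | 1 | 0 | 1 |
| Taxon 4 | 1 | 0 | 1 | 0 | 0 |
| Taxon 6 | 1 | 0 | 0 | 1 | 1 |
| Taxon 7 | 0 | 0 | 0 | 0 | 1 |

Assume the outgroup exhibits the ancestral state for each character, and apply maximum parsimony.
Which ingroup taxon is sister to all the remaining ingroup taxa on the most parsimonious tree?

Taxon 7

Character polarity is set by the outgroup: the derived state is whichever differs from the outgroup's state, so for C2, C5 the derived state is '0', and for the remaining characters it is '1'.
C1: derived state '1' in Taxon 3, Taxon 4, Taxon 6, and Taxon 8 only — synapomorphy for {Taxon 3, Taxon 4, Taxon 6, Taxon 8}.
All ingroup taxa share the derived state '0' for C2; it defines the ingroup but does not resolve relationships within it.
Only Taxon 4 and Taxon 8 show the derived state '1' for C3, supporting them as a clade.
Only Taxon 3 and Taxon 6 show the derived state '1' for C4, supporting them as a clade.
C5: derived state '0' in Taxon 4 only — an autapomorphy, so it tells us nothing about relationships among taxa.
Most parsimonious ingroup topology: (((Taxon 3,Taxon 6),(Taxon 8,Taxon 4)),Taxon 7).
Taxon 7 is sister to the clade containing all other ingroup taxa, so it is the earliest-diverging (most basal) ingroup lineage.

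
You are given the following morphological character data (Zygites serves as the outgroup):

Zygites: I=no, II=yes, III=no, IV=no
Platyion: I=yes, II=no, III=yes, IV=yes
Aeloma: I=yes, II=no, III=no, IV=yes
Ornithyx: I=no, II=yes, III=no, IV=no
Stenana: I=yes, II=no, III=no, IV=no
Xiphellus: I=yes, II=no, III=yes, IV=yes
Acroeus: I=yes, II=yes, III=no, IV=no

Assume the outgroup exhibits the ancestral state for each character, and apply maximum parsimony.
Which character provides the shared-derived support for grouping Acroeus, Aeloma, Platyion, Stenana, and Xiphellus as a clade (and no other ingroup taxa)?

I

Character polarity is set by the outgroup: the derived state is whichever differs from the outgroup's state, so for II the derived state is 'no', and for the remaining characters it is 'yes'.
I (derived state 'yes') is shared by Acroeus, Aeloma, Platyion, Stenana, and Xiphellus — a synapomorphy uniting that clade.
Only Aeloma, Platyion, Stenana, and Xiphellus show the derived state 'no' for II, supporting them as a clade.
III (derived state 'yes') is shared by Platyion and Xiphellus — a synapomorphy uniting that clade.
IV (derived state 'yes') is shared by Aeloma, Platyion, and Xiphellus — a synapomorphy uniting that clade.
Most parsimonious ingroup topology: (((((Platyion,Xiphellus),Aeloma),Stenana),Acroeus),Ornithyx).
The clade {Acroeus, Aeloma, Platyion, Stenana, Xiphellus} is supported by I: its derived state 'yes' occurs in exactly those taxa and in no other taxon (including the outgroup).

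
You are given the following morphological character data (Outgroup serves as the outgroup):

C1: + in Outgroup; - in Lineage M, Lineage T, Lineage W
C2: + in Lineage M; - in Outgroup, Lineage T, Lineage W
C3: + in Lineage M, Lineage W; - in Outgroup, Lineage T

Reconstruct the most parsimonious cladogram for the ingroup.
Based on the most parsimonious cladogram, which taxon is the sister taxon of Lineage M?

Lineage W

Character polarity is set by the outgroup: the derived state is whichever differs from the outgroup's state, so for C1 the derived state is '-', and for the remaining characters it is '+'.
C1 (derived state '-') is shared by all ingroup taxa — unites the whole ingroup.
C2 (derived state '+') is unique to Lineage M (autapomorphy; uninformative for grouping).
Only Lineage M and Lineage W show the derived state '+' for C3, supporting them as a clade.
Most parsimonious ingroup topology: ((Lineage M,Lineage W),Lineage T).
Lineage M and Lineage W form a cherry on this tree, so they are sister taxa.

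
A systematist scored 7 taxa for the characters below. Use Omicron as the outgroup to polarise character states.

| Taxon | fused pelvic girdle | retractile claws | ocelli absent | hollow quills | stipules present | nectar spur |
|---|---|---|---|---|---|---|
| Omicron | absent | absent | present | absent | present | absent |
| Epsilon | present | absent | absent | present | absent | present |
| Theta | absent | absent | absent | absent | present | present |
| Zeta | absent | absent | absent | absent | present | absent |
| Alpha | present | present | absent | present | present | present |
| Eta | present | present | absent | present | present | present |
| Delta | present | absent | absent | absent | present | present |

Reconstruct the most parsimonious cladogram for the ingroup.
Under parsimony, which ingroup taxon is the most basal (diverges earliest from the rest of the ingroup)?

Character polarity is set by the outgroup: the derived state is whichever differs from the outgroup's state, so for ocelli absent, stipules present the derived state is 'absent', and for the remaining characters it is 'present'.
fused pelvic girdle (derived state 'present') is shared by Alpha, Delta, Epsilon, and Eta — a synapomorphy uniting that clade.
Only Alpha and Eta show the derived state 'present' for retractile claws, supporting them as a clade.
ocelli absent (derived state 'absent') is shared by all ingroup taxa — unites the whole ingroup.
hollow quills: derived state 'present' in Alpha, Epsilon, and Eta only — synapomorphy for {Alpha, Epsilon, Eta}.
stipules present: derived state 'absent' in Epsilon only — an autapomorphy, so it tells us nothing about relationships among taxa.
nectar spur: derived state 'present' in Alpha, Delta, Epsilon, Eta, and Theta only — synapomorphy for {Alpha, Delta, Epsilon, Eta, Theta}.
Most parsimonious ingroup topology: ((((Epsilon,(Alpha,Eta)),Delta),Theta),Zeta).
Zeta is sister to the clade containing all other ingroup taxa, so it is the earliest-diverging (most basal) ingroup lineage.

Zeta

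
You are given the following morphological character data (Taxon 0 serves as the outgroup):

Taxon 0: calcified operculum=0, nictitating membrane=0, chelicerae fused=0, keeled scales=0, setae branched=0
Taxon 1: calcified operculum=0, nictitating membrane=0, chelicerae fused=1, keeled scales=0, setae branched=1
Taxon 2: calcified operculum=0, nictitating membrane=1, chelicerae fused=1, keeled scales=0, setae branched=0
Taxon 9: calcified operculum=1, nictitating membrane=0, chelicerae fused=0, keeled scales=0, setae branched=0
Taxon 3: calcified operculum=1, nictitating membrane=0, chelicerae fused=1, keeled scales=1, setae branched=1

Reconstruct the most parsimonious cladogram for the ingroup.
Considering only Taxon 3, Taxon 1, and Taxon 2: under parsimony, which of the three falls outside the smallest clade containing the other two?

Taxon 2

The outgroup has state '0' for every character, so '1' is the derived state throughout.
calcified operculum groups Taxon 3 and Taxon 9, which is incompatible with the clades supported by the remaining characters; treating it as convergent (homoplasy) costs fewer steps than any alternative tree.
nictitating membrane: derived state '1' in Taxon 2 only — an autapomorphy, so it tells us nothing about relationships among taxa.
chelicerae fused (derived state '1') is shared by Taxon 1, Taxon 2, and Taxon 3 — a synapomorphy uniting that clade.
keeled scales (derived state '1') is unique to Taxon 3 (autapomorphy; uninformative for grouping).
setae branched (derived state '1') is shared by Taxon 1 and Taxon 3 — a synapomorphy uniting that clade.
Most parsimonious ingroup topology: (((Taxon 1,Taxon 3),Taxon 2),Taxon 9).
Taxon 3 and Taxon 1 share a more recent common ancestor with each other than either does with Taxon 2, so Taxon 2 is the least closely related of the three.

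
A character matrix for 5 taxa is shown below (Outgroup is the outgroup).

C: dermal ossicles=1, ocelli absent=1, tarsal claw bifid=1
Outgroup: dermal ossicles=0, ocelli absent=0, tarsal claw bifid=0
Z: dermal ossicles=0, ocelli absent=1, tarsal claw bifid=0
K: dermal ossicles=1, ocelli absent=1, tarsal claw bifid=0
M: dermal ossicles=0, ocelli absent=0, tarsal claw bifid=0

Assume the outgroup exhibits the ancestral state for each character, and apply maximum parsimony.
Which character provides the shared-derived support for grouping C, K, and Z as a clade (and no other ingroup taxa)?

ocelli absent

The outgroup has state '0' for every character, so '1' is the derived state throughout.
Only C and K show the derived state '1' for dermal ossicles, supporting them as a clade.
ocelli absent: derived state '1' in C, K, and Z only — synapomorphy for {C, K, Z}.
tarsal claw bifid: derived state '1' in C only — an autapomorphy, so it tells us nothing about relationships among taxa.
Most parsimonious ingroup topology: (((C,K),Z),M).
The clade {C, K, Z} is supported by ocelli absent: its derived state '1' occurs in exactly those taxa and in no other taxon (including the outgroup).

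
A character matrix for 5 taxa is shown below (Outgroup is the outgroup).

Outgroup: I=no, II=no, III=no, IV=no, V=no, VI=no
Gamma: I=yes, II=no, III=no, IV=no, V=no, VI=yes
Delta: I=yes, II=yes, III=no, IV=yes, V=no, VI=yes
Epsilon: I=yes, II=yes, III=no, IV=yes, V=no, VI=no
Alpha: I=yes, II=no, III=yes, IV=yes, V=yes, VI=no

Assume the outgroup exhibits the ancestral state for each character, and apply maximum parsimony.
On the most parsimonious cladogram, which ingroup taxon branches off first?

The outgroup has state 'no' for every character, so 'yes' is the derived state throughout.
All ingroup taxa share the derived state 'yes' for I; it defines the ingroup but does not resolve relationships within it.
Only Delta and Epsilon show the derived state 'yes' for II, supporting them as a clade.
III (derived state 'yes') is unique to Alpha (autapomorphy; uninformative for grouping).
IV: derived state 'yes' in Alpha, Delta, and Epsilon only — synapomorphy for {Alpha, Delta, Epsilon}.
V (derived state 'yes') is unique to Alpha (autapomorphy; uninformative for grouping).
VI (state 'yes') occurs in Delta and Gamma but conflicts with the nesting implied by the other characters — most parsimoniously interpreted as homoplasy.
Most parsimonious ingroup topology: (Gamma,((Delta,Epsilon),Alpha)).
Gamma is sister to the clade containing all other ingroup taxa, so it is the earliest-diverging (most basal) ingroup lineage.

Gamma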